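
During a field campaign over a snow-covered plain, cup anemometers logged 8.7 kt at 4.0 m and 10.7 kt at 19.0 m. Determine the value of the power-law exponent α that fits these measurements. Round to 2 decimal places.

Power law: V₂/V₁ = (z₂/z₁)^α ⇒ α = ln(V₂/V₁) / ln(z₂/z₁)
α = ln(10.7/8.7) / ln(19.0/4.0) = ln(1.2299) / ln(4.7500)
  = 0.20692 / 1.55814 = 0.13280

α ≈ 0.13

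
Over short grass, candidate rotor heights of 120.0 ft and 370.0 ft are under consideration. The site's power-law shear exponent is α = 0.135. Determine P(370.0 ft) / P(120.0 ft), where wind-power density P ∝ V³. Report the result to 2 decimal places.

1.58

Speed ratio: V_B/V_A = (z_B/z_A)^α = (370.0/120.0)^0.135 = (3.0833)^0.135 = 1.16417
Power-density ratio: P_B/P_A = (V_B/V_A)³ = (1.16417)³ = 1.57780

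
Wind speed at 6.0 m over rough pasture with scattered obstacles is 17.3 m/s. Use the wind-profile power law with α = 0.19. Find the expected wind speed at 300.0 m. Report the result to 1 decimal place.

36.4 m/s

Power-law profile: V₂ = V₁ · (z₂/z₁)^α
V₂ = 17.3 × (300.0/6.0)^0.19 = 17.3 × (50.0000)^0.19
    = 17.3 × 2.1028 = 36.3790 m/s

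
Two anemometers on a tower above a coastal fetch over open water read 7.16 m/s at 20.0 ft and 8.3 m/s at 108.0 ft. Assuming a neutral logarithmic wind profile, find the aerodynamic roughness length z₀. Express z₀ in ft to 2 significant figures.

Log law: V(z) ∝ ln(z/z₀). With r = V₁/V₂ = 7.16/8.3 = 0.86265,
r · ln(z₂/z₀) = ln(z₁/z₀) ⇒ ln z₀ = (ln z₁ − r·ln z₂)/(1 − r)
ln z₀ = (2.99573 − 0.86265×4.68213) / 0.13735 = -7.5960
z₀ = exp(-7.5960) = 0.0005024 ft

z₀ ≈ 0.00050 ft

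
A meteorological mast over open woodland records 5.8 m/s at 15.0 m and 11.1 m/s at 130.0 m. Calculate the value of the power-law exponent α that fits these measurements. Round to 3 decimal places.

Power law: V₂/V₁ = (z₂/z₁)^α ⇒ α = ln(V₂/V₁) / ln(z₂/z₁)
α = ln(11.1/5.8) / ln(130.0/15.0) = ln(1.9138) / ln(8.6667)
  = 0.64909 / 2.15948 = 0.30058

α ≈ 0.301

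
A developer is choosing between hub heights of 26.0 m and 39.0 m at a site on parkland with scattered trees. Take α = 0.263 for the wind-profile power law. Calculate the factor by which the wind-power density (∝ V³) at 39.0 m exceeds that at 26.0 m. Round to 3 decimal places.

Speed ratio: V_B/V_A = (z_B/z_A)^α = (39.0/26.0)^0.263 = (1.5000)^0.263 = 1.11253
Power-density ratio: P_B/P_A = (V_B/V_A)³ = (1.11253)³ = 1.37701

1.377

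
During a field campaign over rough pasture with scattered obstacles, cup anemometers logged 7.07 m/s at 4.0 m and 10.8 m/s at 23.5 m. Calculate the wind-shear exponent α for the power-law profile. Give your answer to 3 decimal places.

Power law: V₂/V₁ = (z₂/z₁)^α ⇒ α = ln(V₂/V₁) / ln(z₂/z₁)
α = ln(10.8/7.07) / ln(23.5/4.0) = ln(1.5276) / ln(5.8750)
  = 0.42369 / 1.77071 = 0.23927

α ≈ 0.239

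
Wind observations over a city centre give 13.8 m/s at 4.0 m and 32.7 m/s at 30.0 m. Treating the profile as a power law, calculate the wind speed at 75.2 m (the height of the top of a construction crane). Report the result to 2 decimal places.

First find α: α = ln(V₂/V₁)/ln(z₂/z₁) = ln(32.7/13.8)/ln(30.0/4.0) = 0.86271/2.01490 = 0.4282
Extrapolate from 30.0 m to 75.2 m: V₃ = 32.7 × (75.2/30.0)^0.4282 = 32.7 × 1.4821 = 48.4648 m/s

48.46 m/s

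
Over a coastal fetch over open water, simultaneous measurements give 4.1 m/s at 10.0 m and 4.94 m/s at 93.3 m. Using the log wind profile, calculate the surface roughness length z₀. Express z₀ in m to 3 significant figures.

Log law: V(z) ∝ ln(z/z₀). With r = V₁/V₂ = 4.1/4.94 = 0.82996,
r · ln(z₂/z₀) = ln(z₁/z₀) ⇒ ln z₀ = (ln z₁ − r·ln z₂)/(1 − r)
ln z₀ = (2.30259 − 0.82996×4.53582) / 0.17004 = -8.5977
z₀ = exp(-8.5977) = 0.0001845 m

z₀ ≈ 0.000185 m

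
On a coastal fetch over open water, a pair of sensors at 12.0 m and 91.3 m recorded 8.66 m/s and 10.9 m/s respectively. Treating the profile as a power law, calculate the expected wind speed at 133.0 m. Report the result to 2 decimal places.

11.37 m/s

First find α: α = ln(V₂/V₁)/ln(z₂/z₁) = ln(10.9/8.66)/ln(91.3/12.0) = 0.23005/2.02924 = 0.1134
Extrapolate from 91.3 m to 133.0 m: V₃ = 10.9 × (133.0/91.3)^0.1134 = 10.9 × 1.0436 = 11.3749 m/s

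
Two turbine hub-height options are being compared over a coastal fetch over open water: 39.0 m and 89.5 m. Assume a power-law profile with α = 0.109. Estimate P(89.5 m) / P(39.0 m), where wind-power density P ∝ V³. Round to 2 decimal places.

Speed ratio: V_B/V_A = (z_B/z_A)^α = (89.5/39.0)^0.109 = (2.2949)^0.109 = 1.09477
Power-density ratio: P_B/P_A = (V_B/V_A)³ = (1.09477)³ = 1.31210

1.31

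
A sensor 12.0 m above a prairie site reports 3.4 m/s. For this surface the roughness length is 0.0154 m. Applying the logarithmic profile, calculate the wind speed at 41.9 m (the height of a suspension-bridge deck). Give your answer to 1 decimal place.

4.0 m/s

Log law: V(z) ∝ ln(z/z₀), so V₂/V₁ = ln(z₂/z₀) / ln(z₁/z₀).
ln(41.9/0.0154) = 7.9087, ln(12.0/0.0154) = 6.6583
V₂ = 3.4 × 7.9087/6.6583 = 3.4 × 1.1878 = 4.0385 m/s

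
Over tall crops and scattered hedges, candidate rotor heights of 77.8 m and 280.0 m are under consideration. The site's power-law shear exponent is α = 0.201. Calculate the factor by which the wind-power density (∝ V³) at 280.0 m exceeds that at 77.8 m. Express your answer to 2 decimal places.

2.16

Speed ratio: V_B/V_A = (z_B/z_A)^α = (280.0/77.8)^0.201 = (3.5990)^0.201 = 1.29358
Power-density ratio: P_B/P_A = (V_B/V_A)³ = (1.29358)³ = 2.16459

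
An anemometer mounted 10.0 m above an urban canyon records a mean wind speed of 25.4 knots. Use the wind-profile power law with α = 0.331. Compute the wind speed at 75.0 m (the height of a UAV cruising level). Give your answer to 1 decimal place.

49.5 knots

Power-law profile: V₂ = V₁ · (z₂/z₁)^α
V₂ = 25.4 × (75.0/10.0)^0.331 = 25.4 × (7.5000)^0.331
    = 25.4 × 1.9483 = 49.4856 knots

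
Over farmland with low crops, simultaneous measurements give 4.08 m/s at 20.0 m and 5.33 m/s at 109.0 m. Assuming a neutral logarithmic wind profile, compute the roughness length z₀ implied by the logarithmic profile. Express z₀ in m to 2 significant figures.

z₀ ≈ 0.079 m

Log law: V(z) ∝ ln(z/z₀). With r = V₁/V₂ = 4.08/5.33 = 0.76548,
r · ln(z₂/z₀) = ln(z₁/z₀) ⇒ ln z₀ = (ln z₁ − r·ln z₂)/(1 − r)
ln z₀ = (2.99573 − 0.76548×4.69135) / 0.23452 = -2.5388
z₀ = exp(-2.5388) = 0.07896 m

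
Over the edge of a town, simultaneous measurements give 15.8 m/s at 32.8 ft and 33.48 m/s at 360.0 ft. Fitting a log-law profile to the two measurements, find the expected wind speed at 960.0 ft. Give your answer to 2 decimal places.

Log law: V ∝ ln(z/z₀). From the pair, with r = V₁/V₂ = 0.47192,
ln z₀ = (ln z₁ − r·ln z₂)/(1 − r) = (3.4904 − 0.47192×5.8861)/0.52808 = 1.3495 → z₀ = 3.855 ft
V₃ = V₁ · ln(z₃/z₀)/ln(z₁/z₀) = 15.8 × 5.5174/2.1409 = 40.7185 m/s

40.72 m/s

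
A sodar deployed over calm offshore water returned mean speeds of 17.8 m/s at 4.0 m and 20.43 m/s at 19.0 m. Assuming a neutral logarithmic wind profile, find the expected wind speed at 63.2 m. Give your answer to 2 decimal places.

Log law: V ∝ ln(z/z₀). From the pair, with r = V₁/V₂ = 0.87127,
ln z₀ = (ln z₁ − r·ln z₂)/(1 − r) = (1.3863 − 0.87127×2.9444)/0.12873 = -9.1593 → z₀ = 0.0001052 m
V₃ = V₁ · ln(z₃/z₀)/ln(z₁/z₀) = 17.8 × 13.3056/10.5456 = 22.4586 m/s

22.46 m/s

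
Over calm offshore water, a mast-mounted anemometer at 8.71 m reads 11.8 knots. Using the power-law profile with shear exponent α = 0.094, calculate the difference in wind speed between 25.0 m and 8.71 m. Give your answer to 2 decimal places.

1.23 knots

Power law: V₂ = V₁ · (z₂/z₁)^α = 11.8 × (2.8703)^0.094 = 13.0295 knots
ΔV = 13.0295 − 11.8 = 1.2295 knots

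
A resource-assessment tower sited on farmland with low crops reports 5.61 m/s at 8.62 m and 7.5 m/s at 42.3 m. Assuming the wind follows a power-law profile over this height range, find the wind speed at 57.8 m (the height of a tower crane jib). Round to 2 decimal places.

7.94 m/s

First find α: α = ln(V₂/V₁)/ln(z₂/z₁) = ln(7.5/5.61)/ln(42.3/8.62) = 0.29035/1.59070 = 0.1825
Extrapolate from 42.3 m to 57.8 m: V₃ = 7.5 × (57.8/42.3)^0.1825 = 7.5 × 1.0586 = 7.9398 m/s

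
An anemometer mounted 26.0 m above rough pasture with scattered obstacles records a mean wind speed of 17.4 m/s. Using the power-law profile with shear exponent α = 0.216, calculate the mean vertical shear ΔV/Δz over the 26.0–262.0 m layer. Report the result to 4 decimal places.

0.0477 m/s/m

Power law: V₂ = V₁ · (z₂/z₁)^α = 17.4 × (10.0769)^0.216 = 28.6595 m/s
ΔV/Δz = (28.6595 − 17.4)/(262.0 − 26.0) = 11.2595/236.0000 = 0.04771 m/s/m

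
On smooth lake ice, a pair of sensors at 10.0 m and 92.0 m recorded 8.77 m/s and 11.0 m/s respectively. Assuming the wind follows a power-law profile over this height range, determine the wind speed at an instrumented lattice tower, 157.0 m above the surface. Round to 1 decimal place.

First find α: α = ln(V₂/V₁)/ln(z₂/z₁) = ln(11.0/8.77)/ln(92.0/10.0) = 0.22656/2.21920 = 0.1021
Extrapolate from 92.0 m to 157.0 m: V₃ = 11.0 × (157.0/92.0)^0.1021 = 11.0 × 1.0561 = 11.6169 m/s

11.6 m/s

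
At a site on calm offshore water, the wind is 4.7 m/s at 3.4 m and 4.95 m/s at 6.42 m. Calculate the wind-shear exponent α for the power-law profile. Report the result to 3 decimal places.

Power law: V₂/V₁ = (z₂/z₁)^α ⇒ α = ln(V₂/V₁) / ln(z₂/z₁)
α = ln(4.95/4.7) / ln(6.42/3.4) = ln(1.0532) / ln(1.8882)
  = 0.05183 / 0.63564 = 0.08153

α ≈ 0.082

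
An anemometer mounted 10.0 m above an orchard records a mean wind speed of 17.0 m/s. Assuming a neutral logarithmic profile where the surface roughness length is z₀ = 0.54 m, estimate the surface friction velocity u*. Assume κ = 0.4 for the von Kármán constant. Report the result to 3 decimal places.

Log law: V(z) = (u*/κ) · ln(z/z₀) ⇒ u* = κ · V / ln(z/z₀)
u* = 0.4 × 17.0 / ln(10.0/0.54) = 0.4 × 17.0 / 2.9188
   = 6.8000 / 2.9188 = 2.3297 m/s

u* ≈ 2.330 m/s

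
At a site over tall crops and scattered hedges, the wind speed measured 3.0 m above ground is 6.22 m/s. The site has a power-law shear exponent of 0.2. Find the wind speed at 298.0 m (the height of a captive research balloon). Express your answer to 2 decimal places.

Power-law profile: V₂ = V₁ · (z₂/z₁)^α
V₂ = 6.22 × (298.0/3.0)^0.2 = 6.22 × (99.3333)^0.2
    = 6.22 × 2.5085 = 15.6030 m/s

15.60 m/s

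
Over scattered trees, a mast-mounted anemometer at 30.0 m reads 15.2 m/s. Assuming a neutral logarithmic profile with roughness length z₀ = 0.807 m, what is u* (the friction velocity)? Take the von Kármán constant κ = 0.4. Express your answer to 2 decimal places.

Log law: V(z) = (u*/κ) · ln(z/z₀) ⇒ u* = κ · V / ln(z/z₀)
u* = 0.4 × 15.2 / ln(30.0/0.807) = 0.4 × 15.2 / 3.6156
   = 6.0800 / 3.6156 = 1.6816 m/s

u* ≈ 1.68 m/s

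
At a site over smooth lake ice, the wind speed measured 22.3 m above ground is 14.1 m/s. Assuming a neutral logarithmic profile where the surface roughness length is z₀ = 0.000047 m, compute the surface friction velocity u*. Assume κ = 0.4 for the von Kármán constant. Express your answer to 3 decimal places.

u* ≈ 0.432 m/s

Log law: V(z) = (u*/κ) · ln(z/z₀) ⇒ u* = κ · V / ln(z/z₀)
u* = 0.4 × 14.1 / ln(22.3/0.000047) = 0.4 × 14.1 / 13.0699
   = 5.6400 / 13.0699 = 0.4315 m/s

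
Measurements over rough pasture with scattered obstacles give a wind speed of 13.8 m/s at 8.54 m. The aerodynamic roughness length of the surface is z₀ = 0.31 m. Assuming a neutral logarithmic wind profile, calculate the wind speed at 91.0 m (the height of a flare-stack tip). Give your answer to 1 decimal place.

23.6 m/s

Log law: V(z) ∝ ln(z/z₀), so V₂/V₁ = ln(z₂/z₀) / ln(z₁/z₀).
ln(91.0/0.31) = 5.6820, ln(8.54/0.31) = 3.3159
V₂ = 13.8 × 5.6820/3.3159 = 13.8 × 1.7136 = 23.6470 m/s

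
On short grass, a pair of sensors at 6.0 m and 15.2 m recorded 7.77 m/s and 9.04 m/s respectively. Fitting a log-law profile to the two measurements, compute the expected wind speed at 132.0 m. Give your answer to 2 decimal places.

11.99 m/s

Log law: V ∝ ln(z/z₀). From the pair, with r = V₁/V₂ = 0.85951,
ln z₀ = (ln z₁ − r·ln z₂)/(1 − r) = (1.7918 − 0.85951×2.7213)/0.14049 = -3.8952 → z₀ = 0.02034 m
V₃ = V₁ · ln(z₃/z₀)/ln(z₁/z₀) = 7.77 × 8.7780/5.6870 = 11.9932 m/s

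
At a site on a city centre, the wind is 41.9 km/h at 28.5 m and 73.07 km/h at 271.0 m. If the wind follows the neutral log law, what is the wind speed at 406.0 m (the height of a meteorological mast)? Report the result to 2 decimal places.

Log law: V ∝ ln(z/z₀). From the pair, with r = V₁/V₂ = 0.57342,
ln z₀ = (ln z₁ − r·ln z₂)/(1 − r) = (3.3499 − 0.57342×5.6021)/0.42658 = 0.3224 → z₀ = 1.380 m
V₃ = V₁ · ln(z₃/z₀)/ln(z₁/z₀) = 41.9 × 5.6840/3.0275 = 78.6645 km/h

78.66 km/h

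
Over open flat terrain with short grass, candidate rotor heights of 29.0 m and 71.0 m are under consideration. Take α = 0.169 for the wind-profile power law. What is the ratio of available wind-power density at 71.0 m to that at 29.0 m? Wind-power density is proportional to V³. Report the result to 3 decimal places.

1.575

Speed ratio: V_B/V_A = (z_B/z_A)^α = (71.0/29.0)^0.169 = (2.4483)^0.169 = 1.16337
Power-density ratio: P_B/P_A = (V_B/V_A)³ = (1.16337)³ = 1.57453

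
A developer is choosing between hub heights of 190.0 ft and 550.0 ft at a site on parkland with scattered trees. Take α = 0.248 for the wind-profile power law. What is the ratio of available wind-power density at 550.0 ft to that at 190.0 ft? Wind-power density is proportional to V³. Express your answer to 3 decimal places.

2.205

Speed ratio: V_B/V_A = (z_B/z_A)^α = (550.0/190.0)^0.248 = (2.8947)^0.248 = 1.30160
Power-density ratio: P_B/P_A = (V_B/V_A)³ = (1.30160)³ = 2.20515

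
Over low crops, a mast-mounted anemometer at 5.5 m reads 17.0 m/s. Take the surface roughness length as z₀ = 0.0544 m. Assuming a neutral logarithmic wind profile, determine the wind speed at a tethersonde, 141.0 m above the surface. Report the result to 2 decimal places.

28.95 m/s

Log law: V(z) ∝ ln(z/z₀), so V₂/V₁ = ln(z₂/z₀) / ln(z₁/z₀).
ln(141.0/0.0544) = 7.8602, ln(5.5/0.0544) = 4.6161
V₂ = 17.0 × 7.8602/4.6161 = 17.0 × 1.7028 = 28.9468 m/s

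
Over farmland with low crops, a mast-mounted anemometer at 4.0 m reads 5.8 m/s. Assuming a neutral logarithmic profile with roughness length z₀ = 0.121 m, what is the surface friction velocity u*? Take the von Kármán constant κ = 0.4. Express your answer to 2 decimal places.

Log law: V(z) = (u*/κ) · ln(z/z₀) ⇒ u* = κ · V / ln(z/z₀)
u* = 0.4 × 5.8 / ln(4.0/0.121) = 0.4 × 5.8 / 3.4983
   = 2.3200 / 3.4983 = 0.6632 m/s

u* ≈ 0.66 m/s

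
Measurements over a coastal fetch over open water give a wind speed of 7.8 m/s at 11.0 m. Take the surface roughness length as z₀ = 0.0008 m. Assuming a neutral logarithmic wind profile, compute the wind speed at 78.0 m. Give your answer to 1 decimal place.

Log law: V(z) ∝ ln(z/z₀), so V₂/V₁ = ln(z₂/z₀) / ln(z₁/z₀).
ln(78.0/0.0008) = 11.4876, ln(11.0/0.0008) = 9.5288
V₂ = 7.8 × 11.4876/9.5288 = 7.8 × 1.2056 = 9.4034 m/s

9.4 m/s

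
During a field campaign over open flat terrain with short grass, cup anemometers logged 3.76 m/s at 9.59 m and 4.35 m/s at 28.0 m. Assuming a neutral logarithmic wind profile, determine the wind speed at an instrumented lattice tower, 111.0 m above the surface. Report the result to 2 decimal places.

5.11 m/s

Log law: V ∝ ln(z/z₀). From the pair, with r = V₁/V₂ = 0.86437,
ln z₀ = (ln z₁ − r·ln z₂)/(1 − r) = (2.2607 − 0.86437×3.3322)/0.13563 = -4.5677 → z₀ = 0.01038 m
V₃ = V₁ · ln(z₃/z₀)/ln(z₁/z₀) = 3.76 × 9.2772/6.8284 = 5.1084 m/s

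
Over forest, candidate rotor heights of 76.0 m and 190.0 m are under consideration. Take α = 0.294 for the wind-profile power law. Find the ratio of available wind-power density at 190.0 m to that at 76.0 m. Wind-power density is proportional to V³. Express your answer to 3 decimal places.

2.244

Speed ratio: V_B/V_A = (z_B/z_A)^α = (190.0/76.0)^0.294 = (2.5000)^0.294 = 1.30916
Power-density ratio: P_B/P_A = (V_B/V_A)³ = (1.30916)³ = 2.24379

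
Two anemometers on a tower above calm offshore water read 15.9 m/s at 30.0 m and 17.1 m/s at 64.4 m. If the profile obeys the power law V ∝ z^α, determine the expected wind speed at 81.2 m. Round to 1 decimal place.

First find α: α = ln(V₂/V₁)/ln(z₂/z₁) = ln(17.1/15.9)/ln(64.4/30.0) = 0.07276/0.76392 = 0.0952
Extrapolate from 64.4 m to 81.2 m: V₃ = 17.1 × (81.2/64.4)^0.0952 = 17.1 × 1.0223 = 17.4817 m/s

17.5 m/s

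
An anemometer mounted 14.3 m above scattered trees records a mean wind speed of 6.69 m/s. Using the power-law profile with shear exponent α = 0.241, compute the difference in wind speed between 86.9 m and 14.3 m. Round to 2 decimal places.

Power law: V₂ = V₁ · (z₂/z₁)^α = 6.69 × (6.0769)^0.241 = 10.3346 m/s
ΔV = 10.3346 − 6.69 = 3.6446 m/s

3.64 m/s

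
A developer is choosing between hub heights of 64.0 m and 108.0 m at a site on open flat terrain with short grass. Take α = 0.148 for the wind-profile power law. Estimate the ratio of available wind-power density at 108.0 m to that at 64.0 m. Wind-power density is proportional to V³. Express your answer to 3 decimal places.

Speed ratio: V_B/V_A = (z_B/z_A)^α = (108.0/64.0)^0.148 = (1.6875)^0.148 = 1.08052
Power-density ratio: P_B/P_A = (V_B/V_A)³ = (1.08052)³ = 1.26153

1.262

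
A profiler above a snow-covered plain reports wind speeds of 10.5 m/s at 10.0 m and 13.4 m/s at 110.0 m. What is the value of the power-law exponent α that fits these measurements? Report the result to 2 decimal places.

α ≈ 0.10

Power law: V₂/V₁ = (z₂/z₁)^α ⇒ α = ln(V₂/V₁) / ln(z₂/z₁)
α = ln(13.4/10.5) / ln(110.0/10.0) = ln(1.2762) / ln(11.0000)
  = 0.24388 / 2.39790 = 0.10171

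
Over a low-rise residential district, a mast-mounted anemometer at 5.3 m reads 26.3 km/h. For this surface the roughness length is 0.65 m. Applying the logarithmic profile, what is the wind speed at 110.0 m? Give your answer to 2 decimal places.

Log law: V(z) ∝ ln(z/z₀), so V₂/V₁ = ln(z₂/z₀) / ln(z₁/z₀).
ln(110.0/0.65) = 5.1313, ln(5.3/0.65) = 2.0985
V₂ = 26.3 × 5.1313/2.0985 = 26.3 × 2.4452 = 64.3092 km/h

64.31 km/h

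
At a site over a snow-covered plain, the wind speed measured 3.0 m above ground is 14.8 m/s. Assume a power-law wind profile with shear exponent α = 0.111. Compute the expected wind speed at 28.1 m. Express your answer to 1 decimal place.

Power-law profile: V₂ = V₁ · (z₂/z₁)^α
V₂ = 14.8 × (28.1/3.0)^0.111 = 14.8 × (9.3667)^0.111
    = 14.8 × 1.2819 = 18.9718 m/s

19.0 m/s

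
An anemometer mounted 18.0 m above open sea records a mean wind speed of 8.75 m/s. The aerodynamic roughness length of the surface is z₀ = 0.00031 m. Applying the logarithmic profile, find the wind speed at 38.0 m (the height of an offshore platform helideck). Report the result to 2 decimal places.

9.35 m/s

Log law: V(z) ∝ ln(z/z₀), so V₂/V₁ = ln(z₂/z₀) / ln(z₁/z₀).
ln(38.0/0.00031) = 11.7165, ln(18.0/0.00031) = 10.9693
V₂ = 8.75 × 11.7165/10.9693 = 8.75 × 1.0681 = 9.3460 m/s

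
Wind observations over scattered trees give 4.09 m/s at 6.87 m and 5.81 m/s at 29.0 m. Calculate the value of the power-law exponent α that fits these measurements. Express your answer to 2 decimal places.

α ≈ 0.24

Power law: V₂/V₁ = (z₂/z₁)^α ⇒ α = ln(V₂/V₁) / ln(z₂/z₁)
α = ln(5.81/4.09) / ln(29.0/6.87) = ln(1.4205) / ln(4.2213)
  = 0.35104 / 1.44013 = 0.24375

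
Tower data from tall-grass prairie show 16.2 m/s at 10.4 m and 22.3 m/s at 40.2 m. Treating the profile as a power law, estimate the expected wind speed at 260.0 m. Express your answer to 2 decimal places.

34.67 m/s

First find α: α = ln(V₂/V₁)/ln(z₂/z₁) = ln(22.3/16.2)/ln(40.2/10.4) = 0.31958/1.35206 = 0.2364
Extrapolate from 40.2 m to 260.0 m: V₃ = 22.3 × (260.0/40.2)^0.2364 = 22.3 × 1.5546 = 34.6685 m/s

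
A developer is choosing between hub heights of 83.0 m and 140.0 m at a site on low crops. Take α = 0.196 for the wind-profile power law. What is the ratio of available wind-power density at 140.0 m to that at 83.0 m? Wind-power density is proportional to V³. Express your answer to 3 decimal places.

Speed ratio: V_B/V_A = (z_B/z_A)^α = (140.0/83.0)^0.196 = (1.6867)^0.196 = 1.10790
Power-density ratio: P_B/P_A = (V_B/V_A)³ = (1.10790)³ = 1.35989

1.360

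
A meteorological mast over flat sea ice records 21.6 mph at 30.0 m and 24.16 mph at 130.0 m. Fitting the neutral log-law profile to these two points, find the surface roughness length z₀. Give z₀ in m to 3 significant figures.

Log law: V(z) ∝ ln(z/z₀). With r = V₁/V₂ = 21.6/24.16 = 0.89404,
r · ln(z₂/z₀) = ln(z₁/z₀) ⇒ ln z₀ = (ln z₁ − r·ln z₂)/(1 − r)
ln z₀ = (3.40120 − 0.89404×4.86753) / 0.10596 = -8.9710
z₀ = exp(-8.9710) = 0.0001270 m

z₀ ≈ 0.000127 m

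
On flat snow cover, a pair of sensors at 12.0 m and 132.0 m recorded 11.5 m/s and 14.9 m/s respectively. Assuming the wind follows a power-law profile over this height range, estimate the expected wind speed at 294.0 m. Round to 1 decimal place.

16.2 m/s

First find α: α = ln(V₂/V₁)/ln(z₂/z₁) = ln(14.9/11.5)/ln(132.0/12.0) = 0.25901/2.39790 = 0.1080
Extrapolate from 132.0 m to 294.0 m: V₃ = 14.9 × (294.0/132.0)^0.1080 = 14.9 × 1.0903 = 16.2462 m/s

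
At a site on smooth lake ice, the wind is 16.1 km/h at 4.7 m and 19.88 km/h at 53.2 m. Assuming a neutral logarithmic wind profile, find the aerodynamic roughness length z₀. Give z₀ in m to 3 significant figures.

Log law: V(z) ∝ ln(z/z₀). With r = V₁/V₂ = 16.1/19.88 = 0.80986,
r · ln(z₂/z₀) = ln(z₁/z₀) ⇒ ln z₀ = (ln z₁ − r·ln z₂)/(1 − r)
ln z₀ = (1.54756 − 0.80986×3.97406) / 0.19014 = -8.7875
z₀ = exp(-8.7875) = 0.0001526 m

z₀ ≈ 0.000153 m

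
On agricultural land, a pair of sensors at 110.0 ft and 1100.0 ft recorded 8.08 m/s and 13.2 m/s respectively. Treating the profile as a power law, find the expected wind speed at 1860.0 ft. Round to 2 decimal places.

First find α: α = ln(V₂/V₁)/ln(z₂/z₁) = ln(13.2/8.08)/ln(1100.0/110.0) = 0.49082/2.30259 = 0.2132
Extrapolate from 1100.0 ft to 1860.0 ft: V₃ = 13.2 × (1860.0/1100.0)^0.2132 = 13.2 × 1.1185 = 14.7639 m/s

14.76 m/s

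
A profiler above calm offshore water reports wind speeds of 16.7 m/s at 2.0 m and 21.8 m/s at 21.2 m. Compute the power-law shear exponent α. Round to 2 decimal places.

Power law: V₂/V₁ = (z₂/z₁)^α ⇒ α = ln(V₂/V₁) / ln(z₂/z₁)
α = ln(21.8/16.7) / ln(21.2/2.0) = ln(1.3054) / ln(10.6000)
  = 0.26650 / 2.36085 = 0.11288

α ≈ 0.11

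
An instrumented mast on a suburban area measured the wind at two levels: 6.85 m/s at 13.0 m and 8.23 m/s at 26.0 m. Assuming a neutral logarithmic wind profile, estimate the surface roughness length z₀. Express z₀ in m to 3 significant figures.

Log law: V(z) ∝ ln(z/z₀). With r = V₁/V₂ = 6.85/8.23 = 0.83232,
r · ln(z₂/z₀) = ln(z₁/z₀) ⇒ ln z₀ = (ln z₁ − r·ln z₂)/(1 − r)
ln z₀ = (2.56495 − 0.83232×3.25810) / 0.16768 = -0.8757
z₀ = exp(-0.8757) = 0.4166 m

z₀ ≈ 0.417 m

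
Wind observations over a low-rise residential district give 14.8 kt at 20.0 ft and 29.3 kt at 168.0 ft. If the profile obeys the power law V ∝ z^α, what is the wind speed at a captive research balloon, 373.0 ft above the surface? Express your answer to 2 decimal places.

First find α: α = ln(V₂/V₁)/ln(z₂/z₁) = ln(29.3/14.8)/ln(168.0/20.0) = 0.68296/2.12823 = 0.3209
Extrapolate from 168.0 ft to 373.0 ft: V₃ = 29.3 × (373.0/168.0)^0.3209 = 29.3 × 1.2917 = 37.8468 kt

37.85 kt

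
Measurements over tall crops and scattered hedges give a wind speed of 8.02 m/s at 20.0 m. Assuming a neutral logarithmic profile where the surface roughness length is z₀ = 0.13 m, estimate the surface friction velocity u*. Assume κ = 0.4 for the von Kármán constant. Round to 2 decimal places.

u* ≈ 0.64 m/s

Log law: V(z) = (u*/κ) · ln(z/z₀) ⇒ u* = κ · V / ln(z/z₀)
u* = 0.4 × 8.02 / ln(20.0/0.13) = 0.4 × 8.02 / 5.0360
   = 3.2080 / 5.0360 = 0.6370 m/s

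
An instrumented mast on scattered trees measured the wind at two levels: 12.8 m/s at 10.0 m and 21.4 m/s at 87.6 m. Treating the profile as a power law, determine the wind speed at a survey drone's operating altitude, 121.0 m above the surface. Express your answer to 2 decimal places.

23.10 m/s

First find α: α = ln(V₂/V₁)/ln(z₂/z₁) = ln(21.4/12.8)/ln(87.6/10.0) = 0.51395/2.17020 = 0.2368
Extrapolate from 87.6 m to 121.0 m: V₃ = 21.4 × (121.0/87.6)^0.2368 = 21.4 × 1.0795 = 23.1012 m/s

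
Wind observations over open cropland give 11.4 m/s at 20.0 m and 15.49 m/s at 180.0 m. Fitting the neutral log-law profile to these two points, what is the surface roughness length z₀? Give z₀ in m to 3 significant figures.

z₀ ≈ 0.0438 m

Log law: V(z) ∝ ln(z/z₀). With r = V₁/V₂ = 11.4/15.49 = 0.73596,
r · ln(z₂/z₀) = ln(z₁/z₀) ⇒ ln z₀ = (ln z₁ − r·ln z₂)/(1 − r)
ln z₀ = (2.99573 − 0.73596×5.19296) / 0.26404 = -3.1286
z₀ = exp(-3.1286) = 0.04378 m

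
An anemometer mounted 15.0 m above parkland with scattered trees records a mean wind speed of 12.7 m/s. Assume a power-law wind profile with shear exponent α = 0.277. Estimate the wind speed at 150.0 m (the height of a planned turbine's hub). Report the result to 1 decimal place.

Power-law profile: V₂ = V₁ · (z₂/z₁)^α
V₂ = 12.7 × (150.0/15.0)^0.277 = 12.7 × (10.0000)^0.277
    = 12.7 × 1.8923 = 24.0328 m/s

24.0 m/s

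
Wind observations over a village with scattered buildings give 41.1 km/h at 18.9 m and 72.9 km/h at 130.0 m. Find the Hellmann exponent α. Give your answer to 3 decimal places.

α ≈ 0.297

Power law: V₂/V₁ = (z₂/z₁)^α ⇒ α = ln(V₂/V₁) / ln(z₂/z₁)
α = ln(72.9/41.1) / ln(130.0/18.9) = ln(1.7737) / ln(6.8783)
  = 0.57308 / 1.92837 = 0.29718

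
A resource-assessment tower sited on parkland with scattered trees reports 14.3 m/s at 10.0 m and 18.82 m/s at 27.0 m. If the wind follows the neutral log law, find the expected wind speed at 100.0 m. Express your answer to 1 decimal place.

Log law: V ∝ ln(z/z₀). From the pair, with r = V₁/V₂ = 0.75983,
ln z₀ = (ln z₁ − r·ln z₂)/(1 − r) = (2.3026 − 0.75983×3.2958)/0.24017 = -0.8398 → z₀ = 0.4318 m
V₃ = V₁ · ln(z₃/z₀)/ln(z₁/z₀) = 14.3 × 5.4450/3.1424 = 24.7784 m/s

24.8 m/s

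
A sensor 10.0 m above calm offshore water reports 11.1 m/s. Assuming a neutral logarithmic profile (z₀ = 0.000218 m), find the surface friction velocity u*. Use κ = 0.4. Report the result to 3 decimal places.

u* ≈ 0.414 m/s

Log law: V(z) = (u*/κ) · ln(z/z₀) ⇒ u* = κ · V / ln(z/z₀)
u* = 0.4 × 11.1 / ln(10.0/0.000218) = 0.4 × 11.1 / 10.7336
   = 4.4400 / 10.7336 = 0.4137 m/s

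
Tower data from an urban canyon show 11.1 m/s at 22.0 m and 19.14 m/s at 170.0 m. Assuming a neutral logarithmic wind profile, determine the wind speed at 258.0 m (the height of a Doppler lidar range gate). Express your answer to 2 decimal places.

20.78 m/s

Log law: V ∝ ln(z/z₀). From the pair, with r = V₁/V₂ = 0.57994,
ln z₀ = (ln z₁ − r·ln z₂)/(1 − r) = (3.0910 − 0.57994×5.1358)/0.42006 = 0.2681 → z₀ = 1.307 m
V₃ = V₁ · ln(z₃/z₀)/ln(z₁/z₀) = 11.1 × 5.2849/2.8230 = 20.7803 m/s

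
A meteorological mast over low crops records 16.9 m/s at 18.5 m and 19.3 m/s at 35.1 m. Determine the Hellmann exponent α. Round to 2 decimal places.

Power law: V₂/V₁ = (z₂/z₁)^α ⇒ α = ln(V₂/V₁) / ln(z₂/z₁)
α = ln(19.3/16.9) / ln(35.1/18.5) = ln(1.1420) / ln(1.8973)
  = 0.13279 / 0.64043 = 0.20735

α ≈ 0.21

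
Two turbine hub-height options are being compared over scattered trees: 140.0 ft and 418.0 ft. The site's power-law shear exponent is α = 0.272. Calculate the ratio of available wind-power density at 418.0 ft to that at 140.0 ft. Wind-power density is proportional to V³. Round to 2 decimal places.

Speed ratio: V_B/V_A = (z_B/z_A)^α = (418.0/140.0)^0.272 = (2.9857)^0.272 = 1.34652
Power-density ratio: P_B/P_A = (V_B/V_A)³ = (1.34652)³ = 2.44140

2.44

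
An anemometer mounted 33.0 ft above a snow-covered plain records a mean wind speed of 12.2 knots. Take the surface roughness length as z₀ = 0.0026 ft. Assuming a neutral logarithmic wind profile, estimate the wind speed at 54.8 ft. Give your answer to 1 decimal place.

Log law: V(z) ∝ ln(z/z₀), so V₂/V₁ = ln(z₂/z₀) / ln(z₁/z₀).
ln(54.8/0.0026) = 9.9559, ln(33.0/0.0026) = 9.4488
V₂ = 12.2 × 9.9559/9.4488 = 12.2 × 1.0537 = 12.8549 knots

12.9 knots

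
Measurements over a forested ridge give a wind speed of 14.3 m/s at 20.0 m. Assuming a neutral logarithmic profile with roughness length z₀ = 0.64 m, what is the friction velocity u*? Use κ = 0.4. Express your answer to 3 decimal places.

Log law: V(z) = (u*/κ) · ln(z/z₀) ⇒ u* = κ · V / ln(z/z₀)
u* = 0.4 × 14.3 / ln(20.0/0.64) = 0.4 × 14.3 / 3.4420
   = 5.7200 / 3.4420 = 1.6618 m/s

u* ≈ 1.662 m/s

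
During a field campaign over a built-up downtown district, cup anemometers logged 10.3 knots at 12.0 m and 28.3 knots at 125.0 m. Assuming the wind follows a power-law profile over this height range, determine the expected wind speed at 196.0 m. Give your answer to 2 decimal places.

First find α: α = ln(V₂/V₁)/ln(z₂/z₁) = ln(28.3/10.3)/ln(125.0/12.0) = 1.01072/2.34341 = 0.4313
Extrapolate from 125.0 m to 196.0 m: V₃ = 28.3 × (196.0/125.0)^0.4313 = 28.3 × 1.2141 = 34.3589 knots

34.36 knots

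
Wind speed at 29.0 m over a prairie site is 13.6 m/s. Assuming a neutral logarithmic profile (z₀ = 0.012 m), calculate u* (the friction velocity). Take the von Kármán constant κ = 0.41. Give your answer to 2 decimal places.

u* ≈ 0.72 m/s

Log law: V(z) = (u*/κ) · ln(z/z₀) ⇒ u* = κ · V / ln(z/z₀)
u* = 0.41 × 13.6 / ln(29.0/0.012) = 0.41 × 13.6 / 7.7901
   = 5.5760 / 7.7901 = 0.7158 m/s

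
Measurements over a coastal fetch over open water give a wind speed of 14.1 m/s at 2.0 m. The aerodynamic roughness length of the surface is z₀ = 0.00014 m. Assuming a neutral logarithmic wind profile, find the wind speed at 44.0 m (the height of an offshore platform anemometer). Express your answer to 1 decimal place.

Log law: V(z) ∝ ln(z/z₀), so V₂/V₁ = ln(z₂/z₀) / ln(z₁/z₀).
ln(44.0/0.00014) = 12.6581, ln(2.0/0.00014) = 9.5670
V₂ = 14.1 × 12.6581/9.5670 = 14.1 × 1.3231 = 18.6556 m/s

18.7 m/s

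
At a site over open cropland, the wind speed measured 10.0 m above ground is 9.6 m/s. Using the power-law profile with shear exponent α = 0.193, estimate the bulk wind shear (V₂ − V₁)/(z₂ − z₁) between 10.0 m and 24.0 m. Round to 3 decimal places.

0.126 m/s/m

Power law: V₂ = V₁ · (z₂/z₁)^α = 9.6 × (2.4000)^0.193 = 11.3672 m/s
ΔV/Δz = (11.3672 − 9.6)/(24.0 − 10.0) = 1.7672/14.0000 = 0.12623 m/s/m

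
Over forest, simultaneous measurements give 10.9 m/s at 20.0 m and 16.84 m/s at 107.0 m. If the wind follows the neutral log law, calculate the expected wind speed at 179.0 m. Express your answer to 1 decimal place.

Log law: V ∝ ln(z/z₀). From the pair, with r = V₁/V₂ = 0.64727,
ln z₀ = (ln z₁ − r·ln z₂)/(1 − r) = (2.9957 − 0.64727×4.6728)/0.35273 = -0.0818 → z₀ = 0.9215 m
V₃ = V₁ · ln(z₃/z₀)/ln(z₁/z₀) = 10.9 × 5.2692/3.0775 = 18.6625 m/s

18.7 m/s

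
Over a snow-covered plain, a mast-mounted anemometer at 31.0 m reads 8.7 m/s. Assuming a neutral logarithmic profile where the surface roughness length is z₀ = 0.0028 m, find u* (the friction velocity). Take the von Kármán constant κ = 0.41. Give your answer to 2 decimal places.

u* ≈ 0.38 m/s

Log law: V(z) = (u*/κ) · ln(z/z₀) ⇒ u* = κ · V / ln(z/z₀)
u* = 0.41 × 8.7 / ln(31.0/0.0028) = 0.41 × 8.7 / 9.3121
   = 3.5670 / 9.3121 = 0.3830 m/s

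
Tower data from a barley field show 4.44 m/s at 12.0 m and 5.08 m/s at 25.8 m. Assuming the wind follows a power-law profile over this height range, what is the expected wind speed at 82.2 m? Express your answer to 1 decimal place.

6.2 m/s

First find α: α = ln(V₂/V₁)/ln(z₂/z₁) = ln(5.08/4.44)/ln(25.8/12.0) = 0.13466/0.76547 = 0.1759
Extrapolate from 25.8 m to 82.2 m: V₃ = 5.08 × (82.2/25.8)^0.1759 = 5.08 × 1.2261 = 6.2286 m/s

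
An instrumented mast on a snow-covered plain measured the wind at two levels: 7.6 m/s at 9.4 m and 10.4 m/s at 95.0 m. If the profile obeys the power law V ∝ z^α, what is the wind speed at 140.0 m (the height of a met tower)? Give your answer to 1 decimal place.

11.0 m/s

First find α: α = ln(V₂/V₁)/ln(z₂/z₁) = ln(10.4/7.6)/ln(95.0/9.4) = 0.31366/2.31317 = 0.1356
Extrapolate from 95.0 m to 140.0 m: V₃ = 10.4 × (140.0/95.0)^0.1356 = 10.4 × 1.0540 = 10.9615 m/s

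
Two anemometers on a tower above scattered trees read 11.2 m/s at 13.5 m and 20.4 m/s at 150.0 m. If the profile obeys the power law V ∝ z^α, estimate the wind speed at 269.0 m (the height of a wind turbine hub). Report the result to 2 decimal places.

23.59 m/s

First find α: α = ln(V₂/V₁)/ln(z₂/z₁) = ln(20.4/11.2)/ln(150.0/13.5) = 0.59962/2.40795 = 0.2490
Extrapolate from 150.0 m to 269.0 m: V₃ = 20.4 × (269.0/150.0)^0.2490 = 20.4 × 1.1566 = 23.5937 m/s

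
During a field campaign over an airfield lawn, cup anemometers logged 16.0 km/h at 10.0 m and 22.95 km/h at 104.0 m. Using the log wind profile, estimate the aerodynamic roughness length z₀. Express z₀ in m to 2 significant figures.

Log law: V(z) ∝ ln(z/z₀). With r = V₁/V₂ = 16.0/22.95 = 0.69717,
r · ln(z₂/z₀) = ln(z₁/z₀) ⇒ ln z₀ = (ln z₁ − r·ln z₂)/(1 − r)
ln z₀ = (2.30259 − 0.69717×4.64439) / 0.30283 = -3.0886
z₀ = exp(-3.0886) = 0.04556 m

z₀ ≈ 0.046 m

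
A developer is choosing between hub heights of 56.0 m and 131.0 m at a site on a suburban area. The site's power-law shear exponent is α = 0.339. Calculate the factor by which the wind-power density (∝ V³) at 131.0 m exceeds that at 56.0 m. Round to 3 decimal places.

Speed ratio: V_B/V_A = (z_B/z_A)^α = (131.0/56.0)^0.339 = (2.3393)^0.339 = 1.33389
Power-density ratio: P_B/P_A = (V_B/V_A)³ = (1.33389)³ = 2.37333

2.373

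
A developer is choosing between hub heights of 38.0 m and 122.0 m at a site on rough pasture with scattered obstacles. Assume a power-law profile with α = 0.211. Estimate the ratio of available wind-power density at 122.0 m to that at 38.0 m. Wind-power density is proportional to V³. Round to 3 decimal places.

2.092

Speed ratio: V_B/V_A = (z_B/z_A)^α = (122.0/38.0)^0.211 = (3.2105)^0.211 = 1.27905
Power-density ratio: P_B/P_A = (V_B/V_A)³ = (1.27905)³ = 2.09249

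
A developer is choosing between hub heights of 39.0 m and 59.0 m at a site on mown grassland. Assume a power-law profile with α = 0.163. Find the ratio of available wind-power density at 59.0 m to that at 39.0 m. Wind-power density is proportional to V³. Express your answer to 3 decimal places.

Speed ratio: V_B/V_A = (z_B/z_A)^α = (59.0/39.0)^0.163 = (1.5128)^0.163 = 1.06981
Power-density ratio: P_B/P_A = (V_B/V_A)³ = (1.06981)³ = 1.22438

1.224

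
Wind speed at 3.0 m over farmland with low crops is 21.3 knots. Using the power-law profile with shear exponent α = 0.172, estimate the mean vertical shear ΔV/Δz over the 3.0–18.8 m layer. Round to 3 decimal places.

0.500 knots/m

Power law: V₂ = V₁ · (z₂/z₁)^α = 21.3 × (6.2667)^0.172 = 29.2059 knots
ΔV/Δz = (29.2059 − 21.3)/(18.8 − 3.0) = 7.9059/15.8000 = 0.50037 knots/m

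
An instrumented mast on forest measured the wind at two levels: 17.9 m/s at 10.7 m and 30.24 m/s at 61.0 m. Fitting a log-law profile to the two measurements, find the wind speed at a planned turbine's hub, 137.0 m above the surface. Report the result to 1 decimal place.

36.0 m/s

Log law: V ∝ ln(z/z₀). From the pair, with r = V₁/V₂ = 0.59193,
ln z₀ = (ln z₁ − r·ln z₂)/(1 − r) = (2.3702 − 0.59193×4.1109)/0.40807 = -0.1547 → z₀ = 0.8567 m
V₃ = V₁ · ln(z₃/z₀)/ln(z₁/z₀) = 17.9 × 5.0746/2.5249 = 35.9761 m/s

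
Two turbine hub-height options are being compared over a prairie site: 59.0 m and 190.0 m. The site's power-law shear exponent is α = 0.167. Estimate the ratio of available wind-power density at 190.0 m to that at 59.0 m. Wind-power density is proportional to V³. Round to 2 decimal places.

Speed ratio: V_B/V_A = (z_B/z_A)^α = (190.0/59.0)^0.167 = (3.2203)^0.167 = 1.21568
Power-density ratio: P_B/P_A = (V_B/V_A)³ = (1.21568)³ = 1.79663

1.80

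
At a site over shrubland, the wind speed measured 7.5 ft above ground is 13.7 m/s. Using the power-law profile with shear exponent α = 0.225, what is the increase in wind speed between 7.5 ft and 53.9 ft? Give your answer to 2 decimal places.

7.65 m/s

Power law: V₂ = V₁ · (z₂/z₁)^α = 13.7 × (7.1867)^0.225 = 21.3520 m/s
ΔV = 21.3520 − 13.7 = 7.6520 m/s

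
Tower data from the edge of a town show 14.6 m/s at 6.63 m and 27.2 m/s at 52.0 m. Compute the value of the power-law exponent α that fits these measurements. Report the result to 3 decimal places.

α ≈ 0.302

Power law: V₂/V₁ = (z₂/z₁)^α ⇒ α = ln(V₂/V₁) / ln(z₂/z₁)
α = ln(27.2/14.6) / ln(52.0/6.63) = ln(1.8630) / ln(7.8431)
  = 0.62220 / 2.05964 = 0.30209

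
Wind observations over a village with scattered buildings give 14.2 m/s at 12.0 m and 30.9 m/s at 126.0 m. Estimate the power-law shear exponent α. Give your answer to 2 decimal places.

Power law: V₂/V₁ = (z₂/z₁)^α ⇒ α = ln(V₂/V₁) / ln(z₂/z₁)
α = ln(30.9/14.2) / ln(126.0/12.0) = ln(2.1761) / ln(10.5000)
  = 0.77751 / 2.35138 = 0.33066

α ≈ 0.33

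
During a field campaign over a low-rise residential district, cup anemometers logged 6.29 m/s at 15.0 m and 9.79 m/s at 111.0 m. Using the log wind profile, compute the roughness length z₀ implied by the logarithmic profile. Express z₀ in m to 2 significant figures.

z₀ ≈ 0.41 m

Log law: V(z) ∝ ln(z/z₀). With r = V₁/V₂ = 6.29/9.79 = 0.64249,
r · ln(z₂/z₀) = ln(z₁/z₀) ⇒ ln z₀ = (ln z₁ − r·ln z₂)/(1 − r)
ln z₀ = (2.70805 − 0.64249×4.70953) / 0.35751 = -0.8889
z₀ = exp(-0.8889) = 0.4111 m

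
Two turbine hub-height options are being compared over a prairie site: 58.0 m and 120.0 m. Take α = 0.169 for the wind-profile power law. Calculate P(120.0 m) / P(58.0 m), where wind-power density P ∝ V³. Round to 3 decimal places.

Speed ratio: V_B/V_A = (z_B/z_A)^α = (120.0/58.0)^0.169 = (2.0690)^0.169 = 1.13074
Power-density ratio: P_B/P_A = (V_B/V_A)³ = (1.13074)³ = 1.44573

1.446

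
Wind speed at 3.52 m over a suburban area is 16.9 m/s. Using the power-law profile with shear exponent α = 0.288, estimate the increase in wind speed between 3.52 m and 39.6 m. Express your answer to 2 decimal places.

17.03 m/s

Power law: V₂ = V₁ · (z₂/z₁)^α = 16.9 × (11.2500)^0.288 = 33.9327 m/s
ΔV = 33.9327 − 16.9 = 17.0327 m/s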